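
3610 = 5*722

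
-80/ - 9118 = 40/4559 = 0.01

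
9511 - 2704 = 6807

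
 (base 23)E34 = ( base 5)214404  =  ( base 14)2a23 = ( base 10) 7479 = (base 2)1110100110111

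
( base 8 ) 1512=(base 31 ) r5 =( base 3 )1011012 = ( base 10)842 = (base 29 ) 101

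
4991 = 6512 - 1521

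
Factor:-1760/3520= - 1/2=- 2^( - 1)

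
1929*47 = 90663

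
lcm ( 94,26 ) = 1222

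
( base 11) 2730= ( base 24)63e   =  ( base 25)5GH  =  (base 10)3542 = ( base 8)6726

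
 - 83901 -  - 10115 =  - 73786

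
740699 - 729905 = 10794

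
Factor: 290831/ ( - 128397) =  - 3^ (  -  1)*127^( - 1 )*863^1 = - 863/381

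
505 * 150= 75750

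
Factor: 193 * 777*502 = 2^1*3^1 * 7^1*37^1*193^1* 251^1 = 75280422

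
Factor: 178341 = 3^1*59447^1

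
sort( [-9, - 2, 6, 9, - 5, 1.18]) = [ - 9,- 5,  -  2, 1.18,  6,9]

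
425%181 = 63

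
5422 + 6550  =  11972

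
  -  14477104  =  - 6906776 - 7570328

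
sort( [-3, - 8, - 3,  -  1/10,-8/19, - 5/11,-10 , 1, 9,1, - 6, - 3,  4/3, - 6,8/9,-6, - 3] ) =[ - 10 ,-8,- 6 , - 6,-6,  -  3, - 3,  -  3,-3, - 5/11, - 8/19, - 1/10, 8/9, 1,1 , 4/3, 9]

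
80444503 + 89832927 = 170277430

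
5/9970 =1/1994=0.00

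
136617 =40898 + 95719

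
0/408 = 0 = 0.00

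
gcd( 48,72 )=24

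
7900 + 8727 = 16627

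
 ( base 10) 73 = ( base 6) 201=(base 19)3g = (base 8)111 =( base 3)2201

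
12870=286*45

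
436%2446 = 436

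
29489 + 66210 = 95699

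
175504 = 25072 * 7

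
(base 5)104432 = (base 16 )e9e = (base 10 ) 3742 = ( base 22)7G2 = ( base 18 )b9g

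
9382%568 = 294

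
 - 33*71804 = -2369532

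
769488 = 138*5576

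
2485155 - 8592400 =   -  6107245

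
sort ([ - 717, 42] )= [ - 717,42]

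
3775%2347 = 1428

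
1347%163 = 43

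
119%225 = 119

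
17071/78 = 218+67/78  =  218.86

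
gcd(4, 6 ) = 2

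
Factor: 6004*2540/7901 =2^4*5^1*19^1 * 79^1 * 127^1 * 7901^ ( - 1 ) = 15250160/7901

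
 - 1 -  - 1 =0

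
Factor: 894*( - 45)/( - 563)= 40230/563 = 2^1*3^3 *5^1*149^1 * 563^( - 1) 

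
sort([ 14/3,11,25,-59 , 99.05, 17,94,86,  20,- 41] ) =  [ - 59,-41,14/3,  11,17, 20,25,86, 94,99.05 ] 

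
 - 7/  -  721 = 1/103= 0.01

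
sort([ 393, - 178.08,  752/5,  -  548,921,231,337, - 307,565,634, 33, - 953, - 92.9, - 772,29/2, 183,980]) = [-953,-772, - 548,-307, - 178.08, - 92.9,29/2,33, 752/5, 183,231,337, 393  ,  565,634,921, 980 ]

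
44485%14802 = 79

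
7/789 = 7/789 = 0.01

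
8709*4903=42700227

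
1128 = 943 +185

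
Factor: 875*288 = 2^5*  3^2 * 5^3*7^1 = 252000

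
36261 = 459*79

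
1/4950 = 1/4950 = 0.00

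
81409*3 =244227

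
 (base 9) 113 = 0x5D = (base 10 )93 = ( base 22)45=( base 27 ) 3c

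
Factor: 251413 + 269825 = 2^1 * 3^1*109^1*797^1 = 521238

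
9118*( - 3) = -27354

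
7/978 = 7/978 = 0.01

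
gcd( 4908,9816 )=4908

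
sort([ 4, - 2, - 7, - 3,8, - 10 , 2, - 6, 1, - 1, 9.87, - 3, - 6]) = [ - 10,  -  7,- 6, - 6, - 3, -3, - 2, - 1 , 1,2,4, 8,9.87] 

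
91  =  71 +20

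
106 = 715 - 609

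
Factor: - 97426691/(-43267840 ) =2^( - 8 )*5^(-1 )*7^(-1)*11^( - 1)*43^1 *439^(- 1) * 2265737^1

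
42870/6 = 7145 = 7145.00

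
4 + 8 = 12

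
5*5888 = 29440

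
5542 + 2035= 7577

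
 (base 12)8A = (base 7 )211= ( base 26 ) 42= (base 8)152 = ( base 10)106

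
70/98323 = 70/98323=0.00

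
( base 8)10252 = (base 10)4266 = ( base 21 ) 9e3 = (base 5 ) 114031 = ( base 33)3U9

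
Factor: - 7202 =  - 2^1 * 13^1*277^1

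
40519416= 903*44872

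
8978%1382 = 686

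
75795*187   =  14173665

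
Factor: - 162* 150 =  - 2^2 * 3^5*5^2=-24300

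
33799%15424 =2951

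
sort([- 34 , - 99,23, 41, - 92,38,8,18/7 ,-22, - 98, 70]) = [ - 99,-98, - 92, - 34, - 22, 18/7,8, 23,38,41,70]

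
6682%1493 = 710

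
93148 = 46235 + 46913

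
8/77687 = 8/77687 = 0.00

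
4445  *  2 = 8890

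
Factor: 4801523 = 1487^1*3229^1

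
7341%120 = 21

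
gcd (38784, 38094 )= 6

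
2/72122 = 1/36061= 0.00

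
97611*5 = 488055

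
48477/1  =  48477 =48477.00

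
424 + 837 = 1261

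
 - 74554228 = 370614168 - 445168396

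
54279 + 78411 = 132690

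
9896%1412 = 12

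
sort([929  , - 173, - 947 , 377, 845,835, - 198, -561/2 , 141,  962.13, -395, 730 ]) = [ -947, - 395,-561/2, - 198, - 173,141, 377,730,835 , 845,929 , 962.13]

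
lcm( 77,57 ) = 4389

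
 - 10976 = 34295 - 45271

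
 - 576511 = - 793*727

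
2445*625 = 1528125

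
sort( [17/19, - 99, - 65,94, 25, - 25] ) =[ - 99, - 65, - 25, 17/19,25 , 94]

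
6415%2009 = 388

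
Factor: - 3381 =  - 3^1*7^2*23^1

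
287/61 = 287/61  =  4.70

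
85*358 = 30430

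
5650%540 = 250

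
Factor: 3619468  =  2^2*904867^1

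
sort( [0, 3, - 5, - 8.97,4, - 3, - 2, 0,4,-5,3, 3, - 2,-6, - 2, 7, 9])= [-8.97,-6, - 5,-5, - 3, - 2,  -  2, - 2,0, 0 , 3,3,3, 4, 4, 7, 9]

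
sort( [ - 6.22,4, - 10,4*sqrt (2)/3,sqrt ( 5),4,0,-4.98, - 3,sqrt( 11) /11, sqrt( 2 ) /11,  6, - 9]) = [ - 10, - 9,- 6.22, - 4.98,  -  3,0, sqrt( 2)/11,  sqrt( 11 )/11,4*sqrt ( 2)/3,sqrt( 5),4,4 , 6 ] 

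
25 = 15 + 10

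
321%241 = 80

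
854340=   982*870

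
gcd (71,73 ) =1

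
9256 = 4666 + 4590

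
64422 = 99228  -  34806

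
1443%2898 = 1443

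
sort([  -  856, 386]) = [  -  856,386]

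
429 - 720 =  - 291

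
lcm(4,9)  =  36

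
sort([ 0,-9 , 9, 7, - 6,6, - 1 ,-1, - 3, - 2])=[ - 9,-6,  -  3,-2, - 1, - 1,0, 6,7,9 ]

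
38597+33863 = 72460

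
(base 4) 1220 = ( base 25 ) 44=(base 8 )150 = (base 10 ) 104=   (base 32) 38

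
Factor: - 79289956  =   - 2^2*19822489^1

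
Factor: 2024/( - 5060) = -2/5 = -  2^1*5^(-1)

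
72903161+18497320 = 91400481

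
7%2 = 1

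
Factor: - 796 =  - 2^2*  199^1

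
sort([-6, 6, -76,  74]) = [- 76,-6, 6, 74 ] 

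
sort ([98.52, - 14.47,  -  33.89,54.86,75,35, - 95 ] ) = [- 95, - 33.89, - 14.47, 35,54.86,75,98.52]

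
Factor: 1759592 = 2^3*23^1*73^1*131^1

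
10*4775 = 47750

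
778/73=778/73 = 10.66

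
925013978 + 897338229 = 1822352207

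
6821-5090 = 1731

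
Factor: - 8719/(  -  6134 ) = 2^ ( - 1)*3067^ ( - 1 )*8719^1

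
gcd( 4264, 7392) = 8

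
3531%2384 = 1147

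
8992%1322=1060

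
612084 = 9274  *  66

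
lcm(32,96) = 96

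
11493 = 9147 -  - 2346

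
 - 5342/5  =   - 1069  +  3/5= -1068.40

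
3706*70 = 259420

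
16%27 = 16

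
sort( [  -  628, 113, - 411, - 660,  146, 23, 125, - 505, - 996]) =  [ - 996, - 660, - 628, - 505, - 411,23, 113, 125,146 ] 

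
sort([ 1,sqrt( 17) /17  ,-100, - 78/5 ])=[  -  100,-78/5,sqrt(17)/17, 1]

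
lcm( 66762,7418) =66762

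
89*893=79477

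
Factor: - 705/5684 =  - 2^( - 2 ) * 3^1*5^1 * 7^( - 2)*29^ ( - 1)*47^1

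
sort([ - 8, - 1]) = [ - 8,-1]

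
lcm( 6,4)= 12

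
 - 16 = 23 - 39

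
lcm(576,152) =10944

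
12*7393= 88716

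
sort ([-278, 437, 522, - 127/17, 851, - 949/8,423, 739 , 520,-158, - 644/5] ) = [ - 278, - 158, - 644/5, - 949/8, -127/17  ,  423 , 437, 520, 522, 739, 851]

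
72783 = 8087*9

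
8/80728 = 1/10091 = 0.00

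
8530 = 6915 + 1615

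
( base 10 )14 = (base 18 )e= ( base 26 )E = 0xE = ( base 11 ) 13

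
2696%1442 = 1254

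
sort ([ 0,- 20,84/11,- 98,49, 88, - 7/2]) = [ - 98, - 20, - 7/2  ,  0, 84/11,49,  88]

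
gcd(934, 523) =1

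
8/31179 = 8/31179 = 0.00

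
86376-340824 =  - 254448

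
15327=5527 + 9800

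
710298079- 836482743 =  - 126184664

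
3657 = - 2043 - -5700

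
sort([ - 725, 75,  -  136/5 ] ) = [  -  725, - 136/5,75]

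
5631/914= 5631/914 =6.16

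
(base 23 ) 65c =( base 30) 3k1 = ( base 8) 6345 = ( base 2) 110011100101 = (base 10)3301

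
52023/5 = 10404+3/5 = 10404.60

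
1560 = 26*60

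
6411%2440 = 1531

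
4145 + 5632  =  9777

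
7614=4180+3434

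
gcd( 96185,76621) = 1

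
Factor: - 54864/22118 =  - 2^3* 3^3*127^1*11059^( - 1) = - 27432/11059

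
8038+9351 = 17389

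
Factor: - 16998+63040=46042 =2^1* 23021^1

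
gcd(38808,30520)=56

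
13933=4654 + 9279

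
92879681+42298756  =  135178437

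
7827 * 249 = 1948923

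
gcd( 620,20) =20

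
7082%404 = 214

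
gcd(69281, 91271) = 1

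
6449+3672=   10121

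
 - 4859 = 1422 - 6281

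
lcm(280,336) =1680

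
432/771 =144/257 =0.56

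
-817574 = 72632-890206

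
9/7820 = 9/7820 = 0.00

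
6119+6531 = 12650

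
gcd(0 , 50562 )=50562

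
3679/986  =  3679/986 = 3.73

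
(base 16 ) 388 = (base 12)634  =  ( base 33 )RD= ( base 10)904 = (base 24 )1dg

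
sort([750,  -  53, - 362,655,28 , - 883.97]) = [-883.97, - 362, - 53,28, 655,750] 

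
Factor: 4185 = 3^3 *5^1*31^1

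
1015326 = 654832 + 360494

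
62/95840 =31/47920=0.00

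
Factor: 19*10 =190 = 2^1*5^1*19^1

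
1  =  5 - 4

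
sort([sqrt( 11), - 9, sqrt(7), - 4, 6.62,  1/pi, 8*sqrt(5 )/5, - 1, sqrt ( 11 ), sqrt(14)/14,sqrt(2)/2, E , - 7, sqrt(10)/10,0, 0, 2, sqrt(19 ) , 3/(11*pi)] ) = [ - 9, - 7, - 4,-1, 0, 0 , 3/( 11*pi), sqrt(14) /14, sqrt(10 )/10,1/pi , sqrt(2 ) /2,2, sqrt(7), E, sqrt(11 ),sqrt ( 11 ) , 8 *sqrt(5)/5,sqrt(19),6.62 ]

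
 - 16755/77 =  - 218 +31/77= -217.60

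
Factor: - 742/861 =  - 106/123 =- 2^1 * 3^( - 1 )*41^(-1) * 53^1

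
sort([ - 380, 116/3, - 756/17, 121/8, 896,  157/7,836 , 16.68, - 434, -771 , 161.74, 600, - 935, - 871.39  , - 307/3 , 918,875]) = [ - 935 ,  -  871.39,-771, - 434, - 380, - 307/3, - 756/17,  121/8 , 16.68 , 157/7 , 116/3, 161.74,600, 836,875, 896, 918] 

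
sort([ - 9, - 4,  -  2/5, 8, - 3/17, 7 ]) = [- 9 , - 4,  -  2/5, - 3/17,  7,8]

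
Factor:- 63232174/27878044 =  - 31616087/13939022 = - 2^(-1 )* 71^1*1867^( - 1 )*3733^( - 1)*445297^1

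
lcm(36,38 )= 684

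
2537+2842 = 5379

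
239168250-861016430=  - 621848180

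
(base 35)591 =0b1100100101001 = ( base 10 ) 6441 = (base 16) 1929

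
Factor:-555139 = - 13^1*42703^1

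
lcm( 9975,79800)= 79800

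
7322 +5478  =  12800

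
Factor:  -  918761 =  - 109^1*8429^1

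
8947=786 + 8161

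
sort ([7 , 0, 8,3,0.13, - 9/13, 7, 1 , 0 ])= [-9/13,0,  0,0.13,1, 3,7,7 , 8]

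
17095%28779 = 17095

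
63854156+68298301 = 132152457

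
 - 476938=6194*( - 77)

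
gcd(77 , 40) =1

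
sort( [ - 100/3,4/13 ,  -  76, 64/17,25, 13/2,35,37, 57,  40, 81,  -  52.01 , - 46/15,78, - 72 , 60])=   [-76, - 72, -52.01, - 100/3, - 46/15, 4/13,64/17,13/2, 25 , 35, 37,40,57,60 , 78,81] 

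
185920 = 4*46480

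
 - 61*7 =-427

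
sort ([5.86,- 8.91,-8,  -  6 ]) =[-8.91, - 8, - 6 , 5.86] 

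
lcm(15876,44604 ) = 936684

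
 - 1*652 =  - 652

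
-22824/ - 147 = 155+13/49=155.27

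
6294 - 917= 5377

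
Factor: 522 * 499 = 2^1*3^2*29^1*499^1 = 260478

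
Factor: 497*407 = 202279 = 7^1*11^1*37^1  *  71^1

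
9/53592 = 3/17864 = 0.00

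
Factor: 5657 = 5657^1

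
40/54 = 20/27 = 0.74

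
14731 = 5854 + 8877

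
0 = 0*462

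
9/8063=9/8063 =0.00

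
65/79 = 65/79 = 0.82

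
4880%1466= 482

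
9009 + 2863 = 11872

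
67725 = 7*9675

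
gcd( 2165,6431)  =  1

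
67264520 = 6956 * 9670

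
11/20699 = 11/20699 = 0.00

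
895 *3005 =2689475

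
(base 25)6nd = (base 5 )114323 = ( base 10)4338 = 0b1000011110010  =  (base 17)f03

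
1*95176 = 95176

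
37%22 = 15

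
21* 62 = 1302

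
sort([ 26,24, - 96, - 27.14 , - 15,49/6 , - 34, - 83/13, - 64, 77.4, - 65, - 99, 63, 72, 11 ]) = [ - 99, - 96, - 65, - 64, - 34, - 27.14, - 15,-83/13, 49/6, 11, 24, 26, 63, 72,  77.4] 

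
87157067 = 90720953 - 3563886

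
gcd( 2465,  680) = 85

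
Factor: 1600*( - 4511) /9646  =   - 2^5*5^2*7^(-1 ) * 53^(  -  1 )*347^1=- 277600/371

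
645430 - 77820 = 567610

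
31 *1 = 31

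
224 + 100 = 324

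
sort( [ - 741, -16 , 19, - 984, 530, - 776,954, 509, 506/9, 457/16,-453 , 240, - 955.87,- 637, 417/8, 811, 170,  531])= [ - 984, - 955.87, - 776, - 741,-637, - 453, - 16,19,457/16,417/8, 506/9, 170,  240,509, 530, 531, 811, 954]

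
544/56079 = 544/56079  =  0.01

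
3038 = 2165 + 873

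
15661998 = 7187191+8474807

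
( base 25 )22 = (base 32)1k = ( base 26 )20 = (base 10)52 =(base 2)110100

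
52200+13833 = 66033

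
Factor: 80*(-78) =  - 6240 = - 2^5*3^1*5^1 * 13^1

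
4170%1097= 879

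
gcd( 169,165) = 1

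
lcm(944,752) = 44368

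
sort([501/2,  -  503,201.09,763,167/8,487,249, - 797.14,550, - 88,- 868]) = [ - 868, - 797.14,- 503, - 88,167/8,201.09,249,501/2,487,550, 763]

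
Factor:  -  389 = - 389^1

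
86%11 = 9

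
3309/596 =3309/596= 5.55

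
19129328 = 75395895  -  56266567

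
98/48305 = 98/48305  =  0.00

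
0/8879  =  0 = 0.00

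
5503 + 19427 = 24930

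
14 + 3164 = 3178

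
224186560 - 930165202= - 705978642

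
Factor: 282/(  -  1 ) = -2^1*3^1*47^1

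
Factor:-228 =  - 2^2*3^1*19^1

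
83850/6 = 13975 = 13975.00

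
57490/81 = 57490/81 = 709.75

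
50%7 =1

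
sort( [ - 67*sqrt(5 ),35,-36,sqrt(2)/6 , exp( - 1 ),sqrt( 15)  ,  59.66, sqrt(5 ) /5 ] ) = [ - 67*sqrt (5 ),-36,sqrt(2) /6 , exp( - 1 ), sqrt( 5 )/5,sqrt(15),35,59.66 ] 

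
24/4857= 8/1619 = 0.00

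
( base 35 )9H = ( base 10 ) 332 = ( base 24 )dk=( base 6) 1312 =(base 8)514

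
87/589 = 87/589 =0.15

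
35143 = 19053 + 16090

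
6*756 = 4536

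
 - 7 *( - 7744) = 54208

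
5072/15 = 338+ 2/15=338.13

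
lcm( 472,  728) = 42952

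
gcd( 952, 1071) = 119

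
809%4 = 1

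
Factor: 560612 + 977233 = 3^1* 5^1*102523^1 = 1537845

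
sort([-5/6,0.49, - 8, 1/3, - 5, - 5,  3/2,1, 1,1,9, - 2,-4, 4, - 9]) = [-9, - 8, - 5, -5, - 4 , -2, - 5/6,1/3, 0.49,1, 1, 1,  3/2, 4, 9] 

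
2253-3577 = -1324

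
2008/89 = 22+50/89 = 22.56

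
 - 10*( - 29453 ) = 294530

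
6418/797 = 8+42/797 = 8.05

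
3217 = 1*3217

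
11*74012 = 814132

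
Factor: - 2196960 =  - 2^5*3^1*5^1*23^1 * 199^1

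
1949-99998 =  - 98049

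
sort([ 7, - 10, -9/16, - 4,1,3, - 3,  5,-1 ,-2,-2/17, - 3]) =[ - 10, -4, - 3, - 3, - 2,-1,-9/16, - 2/17,1,3,5,7 ] 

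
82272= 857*96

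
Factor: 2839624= 2^3*354953^1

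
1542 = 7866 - 6324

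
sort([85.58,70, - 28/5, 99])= [-28/5,70,85.58,99 ]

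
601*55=33055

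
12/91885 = 12/91885 = 0.00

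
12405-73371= -60966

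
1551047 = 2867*541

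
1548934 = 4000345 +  -2451411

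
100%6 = 4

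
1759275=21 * 83775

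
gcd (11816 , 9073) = 211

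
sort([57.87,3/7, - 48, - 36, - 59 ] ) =[ - 59 , - 48, - 36,3/7,57.87]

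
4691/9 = 521+2/9 = 521.22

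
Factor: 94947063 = 3^1*227^1*139423^1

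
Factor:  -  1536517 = - 313^1 * 4909^1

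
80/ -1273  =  -1 + 1193/1273 = - 0.06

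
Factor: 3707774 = 2^1*7^1 * 19^1*53^1 * 263^1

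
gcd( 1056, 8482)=2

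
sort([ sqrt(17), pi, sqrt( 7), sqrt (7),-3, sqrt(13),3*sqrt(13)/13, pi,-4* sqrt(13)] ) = [ - 4*sqrt (13),-3, 3*sqrt(13)/13,sqrt( 7 ),  sqrt( 7 ), pi, pi,  sqrt (13), sqrt(17)]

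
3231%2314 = 917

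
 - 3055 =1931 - 4986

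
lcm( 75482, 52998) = 2490906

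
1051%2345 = 1051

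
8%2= 0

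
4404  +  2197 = 6601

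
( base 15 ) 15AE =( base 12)2848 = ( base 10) 4664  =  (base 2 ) 1001000111000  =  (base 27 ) 6AK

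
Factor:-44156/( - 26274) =22078/13137 =2^1*3^( - 1)*7^1* 19^1 * 29^(-1)*83^1*151^( - 1) 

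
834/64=417/32 = 13.03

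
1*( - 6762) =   -  6762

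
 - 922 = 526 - 1448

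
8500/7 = 1214 + 2/7 = 1214.29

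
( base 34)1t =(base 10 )63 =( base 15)43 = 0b111111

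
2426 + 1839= 4265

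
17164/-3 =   -  5722 + 2/3 = - 5721.33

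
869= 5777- 4908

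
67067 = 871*77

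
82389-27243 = 55146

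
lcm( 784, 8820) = 35280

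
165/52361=165/52361 = 0.00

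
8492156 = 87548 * 97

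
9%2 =1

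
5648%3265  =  2383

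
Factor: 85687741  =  85687741^1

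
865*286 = 247390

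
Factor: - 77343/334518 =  - 2^( - 1)*7^1*29^1*439^ (-1) = - 203/878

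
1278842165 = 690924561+587917604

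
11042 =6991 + 4051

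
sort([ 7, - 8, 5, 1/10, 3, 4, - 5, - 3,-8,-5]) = [-8,-8, - 5, - 5,-3, 1/10,3,  4, 5,  7] 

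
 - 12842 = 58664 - 71506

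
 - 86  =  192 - 278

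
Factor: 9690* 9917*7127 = 2^1 *3^1 * 5^1*17^1 * 19^1*47^1*211^1*7127^1 = 684874267710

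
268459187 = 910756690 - 642297503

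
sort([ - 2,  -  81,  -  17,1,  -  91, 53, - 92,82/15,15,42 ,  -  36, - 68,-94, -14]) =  [ - 94, - 92,-91, - 81,-68, - 36, - 17,  -  14,  -  2,1  ,  82/15,15, 42, 53]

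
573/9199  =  573/9199= 0.06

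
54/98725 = 54/98725 = 0.00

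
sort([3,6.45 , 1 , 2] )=[ 1,  2,3, 6.45] 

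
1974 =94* 21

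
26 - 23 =3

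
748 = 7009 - 6261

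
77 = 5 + 72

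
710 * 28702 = 20378420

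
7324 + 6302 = 13626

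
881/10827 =881/10827 =0.08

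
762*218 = 166116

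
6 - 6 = 0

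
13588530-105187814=-91599284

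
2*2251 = 4502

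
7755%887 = 659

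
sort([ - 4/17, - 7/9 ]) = [-7/9,-4/17 ]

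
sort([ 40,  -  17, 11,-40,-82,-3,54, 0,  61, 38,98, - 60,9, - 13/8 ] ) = [ - 82 ,-60,- 40,-17, - 3,-13/8,0,9,11, 38, 40,54,61,98]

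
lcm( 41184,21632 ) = 2141568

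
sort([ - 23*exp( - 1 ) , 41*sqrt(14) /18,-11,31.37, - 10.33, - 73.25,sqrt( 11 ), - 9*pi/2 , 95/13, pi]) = [ - 73.25, - 9*pi/2, - 11,-10.33 , - 23*exp( - 1 ), pi, sqrt(11),95/13,41*sqrt( 14)/18,31.37] 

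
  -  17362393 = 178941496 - 196303889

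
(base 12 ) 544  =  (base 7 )2152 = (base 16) 304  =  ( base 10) 772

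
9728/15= 648 + 8/15 =648.53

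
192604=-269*( - 716)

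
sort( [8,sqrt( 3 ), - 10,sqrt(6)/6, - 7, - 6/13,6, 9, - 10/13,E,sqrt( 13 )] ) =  [ - 10, - 7, - 10/13, - 6/13,sqrt(6)/6, sqrt(3),E, sqrt(13 ), 6, 8, 9]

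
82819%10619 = 8486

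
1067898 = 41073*26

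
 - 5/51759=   -  1+51754/51759 = -  0.00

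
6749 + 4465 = 11214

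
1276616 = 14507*88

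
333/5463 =37/607=0.06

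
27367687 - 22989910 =4377777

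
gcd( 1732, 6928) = 1732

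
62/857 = 62/857 = 0.07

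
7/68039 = 7/68039 = 0.00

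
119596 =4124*29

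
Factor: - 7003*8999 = -63019997 = - 47^1*149^1*8999^1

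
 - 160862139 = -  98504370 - 62357769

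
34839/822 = 11613/274 = 42.38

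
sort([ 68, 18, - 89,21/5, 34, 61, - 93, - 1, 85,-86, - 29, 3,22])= [ - 93, - 89,  -  86,-29, - 1, 3, 21/5,  18, 22, 34,61,68,85]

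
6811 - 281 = 6530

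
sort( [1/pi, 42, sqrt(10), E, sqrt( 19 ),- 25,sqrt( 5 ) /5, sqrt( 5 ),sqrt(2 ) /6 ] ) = [ - 25 , sqrt (2)/6, 1/pi, sqrt( 5)/5, sqrt( 5), E, sqrt ( 10),sqrt(19), 42 ]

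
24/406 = 12/203 = 0.06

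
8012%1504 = 492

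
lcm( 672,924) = 7392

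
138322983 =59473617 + 78849366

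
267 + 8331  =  8598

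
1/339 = 1/339 = 0.00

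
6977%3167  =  643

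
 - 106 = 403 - 509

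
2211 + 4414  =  6625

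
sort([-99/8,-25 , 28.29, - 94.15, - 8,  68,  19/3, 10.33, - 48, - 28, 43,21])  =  [ - 94.15,-48,-28 , -25, - 99/8, - 8,  19/3,  10.33,21, 28.29,43,68]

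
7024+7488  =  14512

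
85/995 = 17/199 = 0.09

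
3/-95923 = -1 + 95920/95923 = -0.00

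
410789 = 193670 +217119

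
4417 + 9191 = 13608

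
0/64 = 0 = 0.00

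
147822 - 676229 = -528407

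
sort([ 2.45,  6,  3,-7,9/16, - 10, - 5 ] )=[-10, - 7,-5,9/16, 2.45,3,6 ]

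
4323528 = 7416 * 583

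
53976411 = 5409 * 9979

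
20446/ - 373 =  - 20446/373=- 54.82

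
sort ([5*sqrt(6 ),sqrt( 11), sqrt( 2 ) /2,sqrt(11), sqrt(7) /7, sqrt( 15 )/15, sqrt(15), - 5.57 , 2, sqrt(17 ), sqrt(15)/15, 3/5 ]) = [ - 5.57, sqrt( 15)/15,  sqrt(15 ) /15, sqrt( 7) /7,3/5, sqrt (2)/2,2, sqrt(11)  ,  sqrt(11), sqrt(15), sqrt(17 ),5*sqrt ( 6 ) ] 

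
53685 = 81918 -28233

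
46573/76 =46573/76 = 612.80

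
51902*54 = 2802708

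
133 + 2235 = 2368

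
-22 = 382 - 404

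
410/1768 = 205/884 = 0.23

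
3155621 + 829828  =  3985449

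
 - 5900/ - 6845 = 1180/1369 = 0.86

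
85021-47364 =37657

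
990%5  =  0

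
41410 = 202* 205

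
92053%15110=1393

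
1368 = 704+664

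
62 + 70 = 132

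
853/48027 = 853/48027  =  0.02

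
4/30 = 2/15  =  0.13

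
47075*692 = 32575900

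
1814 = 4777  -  2963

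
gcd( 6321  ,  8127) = 903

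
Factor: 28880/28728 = 2^1 * 3^ (-3)*5^1*7^( - 1) * 19^1 = 190/189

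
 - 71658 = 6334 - 77992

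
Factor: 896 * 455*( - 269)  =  -109665920 = - 2^7*5^1*7^2*13^1*269^1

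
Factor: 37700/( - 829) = -2^2*5^2*13^1*29^1 * 829^( - 1 )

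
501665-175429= 326236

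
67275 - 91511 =- 24236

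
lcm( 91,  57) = 5187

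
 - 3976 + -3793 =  - 7769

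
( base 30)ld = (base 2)1010000011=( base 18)1hd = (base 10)643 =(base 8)1203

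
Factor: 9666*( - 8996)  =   - 2^3*3^3 *13^1 * 173^1*179^1 =- 86955336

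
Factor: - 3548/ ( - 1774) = 2= 2^1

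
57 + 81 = 138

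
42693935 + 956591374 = 999285309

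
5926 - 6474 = -548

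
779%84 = 23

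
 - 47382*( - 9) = 426438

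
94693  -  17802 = 76891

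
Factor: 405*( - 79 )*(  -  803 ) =3^4 * 5^1*11^1*73^1 * 79^1 = 25691985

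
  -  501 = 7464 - 7965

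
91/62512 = 91/62512 = 0.00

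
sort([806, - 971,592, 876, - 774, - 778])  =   [ - 971, - 778, - 774, 592,806 , 876]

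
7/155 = 7/155 = 0.05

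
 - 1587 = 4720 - 6307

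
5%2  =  1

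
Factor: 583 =11^1*53^1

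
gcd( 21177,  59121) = 9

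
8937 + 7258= 16195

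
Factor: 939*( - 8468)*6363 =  - 50595089076= - 2^2 * 3^3*7^1 *29^1*73^1*101^1*313^1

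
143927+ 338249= 482176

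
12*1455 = 17460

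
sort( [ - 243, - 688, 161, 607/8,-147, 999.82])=[ - 688, - 243, - 147, 607/8, 161 , 999.82]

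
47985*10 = 479850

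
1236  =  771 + 465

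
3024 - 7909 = -4885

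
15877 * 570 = 9049890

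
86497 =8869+77628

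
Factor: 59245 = 5^1 * 17^2*41^1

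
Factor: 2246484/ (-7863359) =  - 118236/413861  =  - 2^2*3^1*7^( - 1)*59^1*167^1*59123^( - 1 )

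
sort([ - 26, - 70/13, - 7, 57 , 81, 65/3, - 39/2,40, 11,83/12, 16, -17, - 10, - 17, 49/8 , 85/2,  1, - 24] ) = [ - 26, - 24, - 39/2, - 17, - 17,-10, - 7, - 70/13,1, 49/8,83/12 , 11,16,  65/3, 40, 85/2, 57, 81]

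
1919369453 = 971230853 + 948138600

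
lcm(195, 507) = 2535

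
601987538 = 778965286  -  176977748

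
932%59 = 47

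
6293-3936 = 2357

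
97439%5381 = 581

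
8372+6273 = 14645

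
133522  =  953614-820092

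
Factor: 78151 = 31^1*2521^1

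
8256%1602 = 246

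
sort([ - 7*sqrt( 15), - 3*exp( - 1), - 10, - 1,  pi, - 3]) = [ - 7 * sqrt(15), - 10, - 3,-3*exp(  -  1), - 1, pi ] 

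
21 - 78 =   -  57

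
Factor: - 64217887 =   -  1187^1*54101^1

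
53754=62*867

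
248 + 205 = 453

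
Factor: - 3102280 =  - 2^3*5^1 * 77557^1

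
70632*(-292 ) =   -  20624544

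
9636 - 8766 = 870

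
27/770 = 27/770 = 0.04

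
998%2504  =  998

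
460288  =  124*3712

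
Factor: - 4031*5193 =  - 3^2 * 29^1*139^1* 577^1 = - 20932983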